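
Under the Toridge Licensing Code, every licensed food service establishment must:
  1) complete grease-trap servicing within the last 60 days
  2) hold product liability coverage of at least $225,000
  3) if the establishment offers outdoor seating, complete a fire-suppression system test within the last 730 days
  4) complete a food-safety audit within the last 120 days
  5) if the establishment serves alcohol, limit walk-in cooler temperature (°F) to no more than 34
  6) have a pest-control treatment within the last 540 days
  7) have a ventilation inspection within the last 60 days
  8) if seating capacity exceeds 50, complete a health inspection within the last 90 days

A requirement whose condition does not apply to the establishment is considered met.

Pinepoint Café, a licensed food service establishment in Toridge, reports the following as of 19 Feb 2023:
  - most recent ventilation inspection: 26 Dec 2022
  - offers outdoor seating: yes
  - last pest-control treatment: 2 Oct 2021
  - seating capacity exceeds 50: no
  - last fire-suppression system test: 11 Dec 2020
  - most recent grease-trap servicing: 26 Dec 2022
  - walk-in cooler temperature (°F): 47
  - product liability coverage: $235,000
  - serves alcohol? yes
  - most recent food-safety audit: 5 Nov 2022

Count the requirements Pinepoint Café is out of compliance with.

2

1. grease-trap servicing 55 days ago vs limit 60 → met
2. product liability coverage $235,000 ≥ $225,000 → met
3. condition 'offers outdoor seating' holds; fire-suppression system test 800 days ago vs limit 730 → not met
4. food-safety audit 106 days ago vs limit 120 → met
5. condition 'serves alcohol' holds; walk-in cooler temperature (°F) 47 > 34 → not met
6. pest-control treatment 505 days ago vs limit 540 → met
7. ventilation inspection 55 days ago vs limit 60 → met
8. condition 'seating capacity exceeds 50' does not hold → requirement n/a → met
Not met: 2 of 8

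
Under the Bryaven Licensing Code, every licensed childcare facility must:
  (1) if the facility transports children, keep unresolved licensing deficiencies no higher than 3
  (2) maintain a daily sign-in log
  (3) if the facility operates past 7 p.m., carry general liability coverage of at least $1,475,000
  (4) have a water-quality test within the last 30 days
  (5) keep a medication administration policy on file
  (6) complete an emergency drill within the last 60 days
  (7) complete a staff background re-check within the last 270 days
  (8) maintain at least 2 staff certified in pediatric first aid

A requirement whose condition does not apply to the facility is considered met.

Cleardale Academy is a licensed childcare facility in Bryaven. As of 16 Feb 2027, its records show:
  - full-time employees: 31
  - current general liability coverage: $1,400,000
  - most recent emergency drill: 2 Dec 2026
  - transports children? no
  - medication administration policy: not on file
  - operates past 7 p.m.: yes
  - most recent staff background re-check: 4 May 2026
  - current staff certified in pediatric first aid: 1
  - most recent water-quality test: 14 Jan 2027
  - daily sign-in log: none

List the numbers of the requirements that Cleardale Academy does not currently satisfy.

1. condition 'transports children' does not hold → requirement n/a → met
2. daily sign-in log absent → not met
3. condition 'operates past 7 p.m.' holds; general liability coverage $1,400,000 < $1,475,000 → not met
4. water-quality test 33 days ago vs limit 30 → not met
5. medication administration policy absent → not met
6. emergency drill 76 days ago vs limit 60 → not met
7. staff background re-check 288 days ago vs limit 270 → not met
8. staff certified in pediatric first aid 1 < 2 → not met
Not met: 2, 3, 4, 5, 6, 7, 8

2, 3, 4, 5, 6, 7, 8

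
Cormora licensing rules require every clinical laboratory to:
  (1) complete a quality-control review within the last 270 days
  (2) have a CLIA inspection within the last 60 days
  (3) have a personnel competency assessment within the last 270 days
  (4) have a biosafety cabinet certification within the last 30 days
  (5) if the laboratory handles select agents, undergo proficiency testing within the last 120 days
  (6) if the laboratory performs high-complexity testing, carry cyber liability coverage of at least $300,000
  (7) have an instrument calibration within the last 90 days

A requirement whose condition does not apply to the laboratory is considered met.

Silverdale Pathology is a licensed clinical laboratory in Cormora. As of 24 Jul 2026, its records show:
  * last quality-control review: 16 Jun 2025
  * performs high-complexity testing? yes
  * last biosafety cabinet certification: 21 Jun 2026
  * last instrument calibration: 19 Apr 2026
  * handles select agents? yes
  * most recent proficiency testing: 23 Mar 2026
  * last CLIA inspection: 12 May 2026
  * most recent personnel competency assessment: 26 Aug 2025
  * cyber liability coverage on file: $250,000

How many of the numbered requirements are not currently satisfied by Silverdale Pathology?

1. quality-control review 403 days ago vs limit 270 → not met
2. CLIA inspection 73 days ago vs limit 60 → not met
3. personnel competency assessment 332 days ago vs limit 270 → not met
4. biosafety cabinet certification 33 days ago vs limit 30 → not met
5. condition 'handles select agents' holds; proficiency testing 123 days ago vs limit 120 → not met
6. condition 'performs high-complexity testing' holds; cyber liability coverage $250,000 < $300,000 → not met
7. instrument calibration 96 days ago vs limit 90 → not met
Not met: 7 of 7

7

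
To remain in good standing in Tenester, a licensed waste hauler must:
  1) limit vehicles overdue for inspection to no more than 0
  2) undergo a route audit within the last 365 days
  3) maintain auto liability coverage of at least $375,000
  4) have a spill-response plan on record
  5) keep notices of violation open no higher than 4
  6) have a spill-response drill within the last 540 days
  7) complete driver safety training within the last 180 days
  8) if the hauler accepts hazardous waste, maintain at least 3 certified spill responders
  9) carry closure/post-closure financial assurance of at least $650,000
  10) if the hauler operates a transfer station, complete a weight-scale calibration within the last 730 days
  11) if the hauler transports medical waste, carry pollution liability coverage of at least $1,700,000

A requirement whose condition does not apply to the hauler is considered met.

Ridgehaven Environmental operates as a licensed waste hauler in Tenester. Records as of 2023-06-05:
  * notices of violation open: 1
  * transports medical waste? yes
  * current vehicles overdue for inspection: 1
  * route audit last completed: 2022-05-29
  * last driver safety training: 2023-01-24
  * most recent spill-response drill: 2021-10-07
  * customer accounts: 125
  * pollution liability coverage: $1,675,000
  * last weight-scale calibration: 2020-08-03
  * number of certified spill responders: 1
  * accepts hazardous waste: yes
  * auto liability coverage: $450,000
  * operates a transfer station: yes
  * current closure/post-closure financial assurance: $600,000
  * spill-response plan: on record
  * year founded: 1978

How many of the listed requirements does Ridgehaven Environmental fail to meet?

7

1. vehicles overdue for inspection 1 > 0 → not met
2. route audit 372 days ago vs limit 365 → not met
3. auto liability coverage $450,000 ≥ $375,000 → met
4. spill-response plan present → met
5. notices of violation open 1 ≤ 4 → met
6. spill-response drill 606 days ago vs limit 540 → not met
7. driver safety training 132 days ago vs limit 180 → met
8. condition 'accepts hazardous waste' holds; certified spill responders 1 < 3 → not met
9. closure/post-closure financial assurance $600,000 < $650,000 → not met
10. condition 'operates a transfer station' holds; weight-scale calibration 1036 days ago vs limit 730 → not met
11. condition 'transports medical waste' holds; pollution liability coverage $1,675,000 < $1,700,000 → not met
Not met: 7 of 11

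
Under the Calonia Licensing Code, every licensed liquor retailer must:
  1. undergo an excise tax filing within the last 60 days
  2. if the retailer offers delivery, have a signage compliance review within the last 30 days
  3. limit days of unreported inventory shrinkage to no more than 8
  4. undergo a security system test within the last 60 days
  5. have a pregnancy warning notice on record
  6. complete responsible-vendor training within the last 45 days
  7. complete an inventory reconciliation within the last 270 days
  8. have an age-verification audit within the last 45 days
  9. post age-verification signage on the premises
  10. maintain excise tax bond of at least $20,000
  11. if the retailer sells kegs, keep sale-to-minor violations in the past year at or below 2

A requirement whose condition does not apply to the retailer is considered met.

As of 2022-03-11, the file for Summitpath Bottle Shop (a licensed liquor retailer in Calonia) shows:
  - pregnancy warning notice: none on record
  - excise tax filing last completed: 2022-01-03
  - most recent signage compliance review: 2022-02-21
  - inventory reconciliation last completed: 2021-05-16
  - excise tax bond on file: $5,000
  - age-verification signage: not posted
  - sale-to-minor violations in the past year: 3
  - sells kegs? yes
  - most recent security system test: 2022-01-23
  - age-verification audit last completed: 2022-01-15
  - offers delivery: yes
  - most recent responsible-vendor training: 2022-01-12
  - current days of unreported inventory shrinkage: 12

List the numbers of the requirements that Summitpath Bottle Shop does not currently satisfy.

1, 3, 5, 6, 7, 8, 9, 10, 11

1. excise tax filing 67 days ago vs limit 60 → not met
2. condition 'offers delivery' holds; signage compliance review 18 days ago vs limit 30 → met
3. days of unreported inventory shrinkage 12 > 8 → not met
4. security system test 47 days ago vs limit 60 → met
5. pregnancy warning notice absent → not met
6. responsible-vendor training 58 days ago vs limit 45 → not met
7. inventory reconciliation 299 days ago vs limit 270 → not met
8. age-verification audit 55 days ago vs limit 45 → not met
9. age-verification signage absent → not met
10. excise tax bond $5,000 < $20,000 → not met
11. condition 'sells kegs' holds; sale-to-minor violations in the past year 3 > 2 → not met
Not met: 1, 3, 5, 6, 7, 8, 9, 10, 11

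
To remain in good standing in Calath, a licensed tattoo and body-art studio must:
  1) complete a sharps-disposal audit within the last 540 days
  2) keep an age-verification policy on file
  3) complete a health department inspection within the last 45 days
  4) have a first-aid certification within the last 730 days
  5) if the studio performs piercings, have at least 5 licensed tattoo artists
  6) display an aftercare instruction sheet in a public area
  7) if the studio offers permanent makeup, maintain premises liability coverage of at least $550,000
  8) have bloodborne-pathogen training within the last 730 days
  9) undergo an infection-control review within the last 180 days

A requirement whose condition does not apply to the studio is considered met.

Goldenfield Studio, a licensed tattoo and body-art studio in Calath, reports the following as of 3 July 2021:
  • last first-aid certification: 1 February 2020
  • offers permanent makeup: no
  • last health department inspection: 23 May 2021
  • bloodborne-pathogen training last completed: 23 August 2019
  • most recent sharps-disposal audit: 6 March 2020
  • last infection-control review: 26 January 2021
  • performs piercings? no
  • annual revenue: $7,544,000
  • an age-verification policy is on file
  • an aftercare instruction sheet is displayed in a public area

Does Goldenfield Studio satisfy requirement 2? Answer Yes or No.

2. age-verification policy present → met

Yes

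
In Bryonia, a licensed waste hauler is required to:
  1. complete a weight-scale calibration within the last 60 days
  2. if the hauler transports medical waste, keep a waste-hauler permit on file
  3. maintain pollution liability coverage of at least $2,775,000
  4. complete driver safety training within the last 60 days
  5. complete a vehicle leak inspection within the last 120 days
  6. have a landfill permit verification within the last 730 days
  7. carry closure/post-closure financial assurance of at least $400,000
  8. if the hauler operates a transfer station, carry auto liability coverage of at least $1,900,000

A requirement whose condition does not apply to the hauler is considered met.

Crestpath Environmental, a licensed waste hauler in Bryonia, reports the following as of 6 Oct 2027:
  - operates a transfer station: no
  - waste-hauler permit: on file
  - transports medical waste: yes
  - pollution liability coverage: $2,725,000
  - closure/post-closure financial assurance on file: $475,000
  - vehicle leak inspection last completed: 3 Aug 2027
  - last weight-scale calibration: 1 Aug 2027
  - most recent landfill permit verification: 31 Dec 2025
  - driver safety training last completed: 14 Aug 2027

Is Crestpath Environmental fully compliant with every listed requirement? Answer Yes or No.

No

1. weight-scale calibration 66 days ago vs limit 60 → not met
2. condition 'transports medical waste' holds; waste-hauler permit present → met
3. pollution liability coverage $2,725,000 < $2,775,000 → not met
4. driver safety training 53 days ago vs limit 60 → met
5. vehicle leak inspection 64 days ago vs limit 120 → met
6. landfill permit verification 644 days ago vs limit 730 → met
7. closure/post-closure financial assurance $475,000 ≥ $400,000 → met
8. condition 'operates a transfer station' does not hold → requirement n/a → met
Not met: 1, 3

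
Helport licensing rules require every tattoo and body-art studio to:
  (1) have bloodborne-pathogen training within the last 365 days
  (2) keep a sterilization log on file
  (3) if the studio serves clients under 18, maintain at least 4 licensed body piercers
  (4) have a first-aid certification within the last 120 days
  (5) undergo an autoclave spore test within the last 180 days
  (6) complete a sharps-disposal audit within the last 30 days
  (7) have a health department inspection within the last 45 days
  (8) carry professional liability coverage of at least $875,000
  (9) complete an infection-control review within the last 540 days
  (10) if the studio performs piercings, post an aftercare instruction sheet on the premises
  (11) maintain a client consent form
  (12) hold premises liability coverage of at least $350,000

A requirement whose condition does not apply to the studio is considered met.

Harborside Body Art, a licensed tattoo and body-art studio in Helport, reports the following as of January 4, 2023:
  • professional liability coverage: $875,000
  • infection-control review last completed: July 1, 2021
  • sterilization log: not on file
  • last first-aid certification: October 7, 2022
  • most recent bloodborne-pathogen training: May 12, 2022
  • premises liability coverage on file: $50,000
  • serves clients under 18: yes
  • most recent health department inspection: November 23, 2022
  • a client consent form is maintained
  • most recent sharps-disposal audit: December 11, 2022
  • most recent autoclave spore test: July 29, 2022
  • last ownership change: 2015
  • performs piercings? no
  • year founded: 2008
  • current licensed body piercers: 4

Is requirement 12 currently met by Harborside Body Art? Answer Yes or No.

12. premises liability coverage $50,000 < $350,000 → not met

No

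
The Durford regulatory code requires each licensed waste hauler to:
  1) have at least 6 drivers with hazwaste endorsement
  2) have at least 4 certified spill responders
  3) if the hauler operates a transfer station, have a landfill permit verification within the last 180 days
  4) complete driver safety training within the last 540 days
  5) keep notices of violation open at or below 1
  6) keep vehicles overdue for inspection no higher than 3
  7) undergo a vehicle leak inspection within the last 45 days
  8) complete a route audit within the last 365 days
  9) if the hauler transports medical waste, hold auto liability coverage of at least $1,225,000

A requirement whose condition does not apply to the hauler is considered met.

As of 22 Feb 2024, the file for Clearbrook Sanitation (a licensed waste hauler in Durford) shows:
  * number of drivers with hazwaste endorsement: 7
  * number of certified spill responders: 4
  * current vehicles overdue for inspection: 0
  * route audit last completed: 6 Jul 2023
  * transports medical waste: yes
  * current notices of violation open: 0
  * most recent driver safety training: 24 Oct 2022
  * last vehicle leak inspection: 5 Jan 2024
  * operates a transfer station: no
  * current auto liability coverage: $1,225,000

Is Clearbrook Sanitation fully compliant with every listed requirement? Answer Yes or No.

1. drivers with hazwaste endorsement 7 ≥ 6 → met
2. certified spill responders 4 ≥ 4 → met
3. condition 'operates a transfer station' does not hold → requirement n/a → met
4. driver safety training 486 days ago vs limit 540 → met
5. notices of violation open 0 ≤ 1 → met
6. vehicles overdue for inspection 0 ≤ 3 → met
7. vehicle leak inspection 48 days ago vs limit 45 → not met
8. route audit 231 days ago vs limit 365 → met
9. condition 'transports medical waste' holds; auto liability coverage $1,225,000 ≥ $1,225,000 → met
Not met: 7

No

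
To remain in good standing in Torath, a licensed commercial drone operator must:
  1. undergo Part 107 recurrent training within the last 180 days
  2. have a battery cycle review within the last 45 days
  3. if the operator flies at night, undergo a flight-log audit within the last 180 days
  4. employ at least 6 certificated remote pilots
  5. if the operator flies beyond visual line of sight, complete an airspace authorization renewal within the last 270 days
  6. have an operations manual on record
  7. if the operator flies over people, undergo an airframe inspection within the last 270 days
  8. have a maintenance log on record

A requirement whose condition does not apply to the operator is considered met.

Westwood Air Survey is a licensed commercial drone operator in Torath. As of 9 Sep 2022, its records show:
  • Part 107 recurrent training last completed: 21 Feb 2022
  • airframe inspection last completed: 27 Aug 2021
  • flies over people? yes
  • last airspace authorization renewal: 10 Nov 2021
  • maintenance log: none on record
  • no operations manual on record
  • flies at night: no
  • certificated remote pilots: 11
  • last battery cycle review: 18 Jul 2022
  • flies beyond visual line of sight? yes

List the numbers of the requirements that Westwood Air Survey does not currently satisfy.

1, 2, 5, 6, 7, 8

1. Part 107 recurrent training 200 days ago vs limit 180 → not met
2. battery cycle review 53 days ago vs limit 45 → not met
3. condition 'flies at night' does not hold → requirement n/a → met
4. certificated remote pilots 11 ≥ 6 → met
5. condition 'flies beyond visual line of sight' holds; airspace authorization renewal 303 days ago vs limit 270 → not met
6. operations manual absent → not met
7. condition 'flies over people' holds; airframe inspection 378 days ago vs limit 270 → not met
8. maintenance log absent → not met
Not met: 1, 2, 5, 6, 7, 8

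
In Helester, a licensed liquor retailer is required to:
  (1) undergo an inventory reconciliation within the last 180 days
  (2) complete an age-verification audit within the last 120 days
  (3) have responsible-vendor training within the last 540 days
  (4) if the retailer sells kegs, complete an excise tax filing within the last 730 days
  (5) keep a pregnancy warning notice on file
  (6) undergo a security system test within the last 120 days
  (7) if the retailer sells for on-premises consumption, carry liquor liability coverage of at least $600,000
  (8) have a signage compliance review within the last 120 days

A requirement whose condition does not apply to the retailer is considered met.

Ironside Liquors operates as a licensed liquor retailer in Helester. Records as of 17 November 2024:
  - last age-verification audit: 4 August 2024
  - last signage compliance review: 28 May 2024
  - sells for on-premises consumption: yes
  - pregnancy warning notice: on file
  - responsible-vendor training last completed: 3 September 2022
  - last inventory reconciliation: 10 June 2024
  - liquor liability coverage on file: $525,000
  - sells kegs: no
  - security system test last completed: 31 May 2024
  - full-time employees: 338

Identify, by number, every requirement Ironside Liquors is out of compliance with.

1. inventory reconciliation 160 days ago vs limit 180 → met
2. age-verification audit 105 days ago vs limit 120 → met
3. responsible-vendor training 806 days ago vs limit 540 → not met
4. condition 'sells kegs' does not hold → requirement n/a → met
5. pregnancy warning notice present → met
6. security system test 170 days ago vs limit 120 → not met
7. condition 'sells for on-premises consumption' holds; liquor liability coverage $525,000 < $600,000 → not met
8. signage compliance review 173 days ago vs limit 120 → not met
Not met: 3, 6, 7, 8

3, 6, 7, 8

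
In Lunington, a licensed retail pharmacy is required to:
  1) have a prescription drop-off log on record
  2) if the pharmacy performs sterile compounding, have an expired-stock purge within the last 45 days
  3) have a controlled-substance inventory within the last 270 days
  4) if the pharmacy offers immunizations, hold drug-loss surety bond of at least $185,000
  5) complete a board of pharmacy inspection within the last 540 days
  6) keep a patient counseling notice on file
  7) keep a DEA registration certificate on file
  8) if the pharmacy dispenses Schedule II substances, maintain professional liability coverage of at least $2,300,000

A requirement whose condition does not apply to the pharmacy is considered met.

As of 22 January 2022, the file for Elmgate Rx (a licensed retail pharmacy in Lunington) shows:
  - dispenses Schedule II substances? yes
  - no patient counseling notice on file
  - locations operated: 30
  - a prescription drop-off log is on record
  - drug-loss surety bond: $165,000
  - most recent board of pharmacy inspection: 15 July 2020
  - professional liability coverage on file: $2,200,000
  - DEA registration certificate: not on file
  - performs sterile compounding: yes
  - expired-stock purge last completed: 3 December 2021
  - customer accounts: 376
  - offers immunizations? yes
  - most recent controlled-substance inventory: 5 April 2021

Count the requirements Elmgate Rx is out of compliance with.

7

1. prescription drop-off log present → met
2. condition 'performs sterile compounding' holds; expired-stock purge 50 days ago vs limit 45 → not met
3. controlled-substance inventory 292 days ago vs limit 270 → not met
4. condition 'offers immunizations' holds; drug-loss surety bond $165,000 < $185,000 → not met
5. board of pharmacy inspection 556 days ago vs limit 540 → not met
6. patient counseling notice absent → not met
7. DEA registration certificate absent → not met
8. condition 'dispenses Schedule II substances' holds; professional liability coverage $2,200,000 < $2,300,000 → not met
Not met: 7 of 8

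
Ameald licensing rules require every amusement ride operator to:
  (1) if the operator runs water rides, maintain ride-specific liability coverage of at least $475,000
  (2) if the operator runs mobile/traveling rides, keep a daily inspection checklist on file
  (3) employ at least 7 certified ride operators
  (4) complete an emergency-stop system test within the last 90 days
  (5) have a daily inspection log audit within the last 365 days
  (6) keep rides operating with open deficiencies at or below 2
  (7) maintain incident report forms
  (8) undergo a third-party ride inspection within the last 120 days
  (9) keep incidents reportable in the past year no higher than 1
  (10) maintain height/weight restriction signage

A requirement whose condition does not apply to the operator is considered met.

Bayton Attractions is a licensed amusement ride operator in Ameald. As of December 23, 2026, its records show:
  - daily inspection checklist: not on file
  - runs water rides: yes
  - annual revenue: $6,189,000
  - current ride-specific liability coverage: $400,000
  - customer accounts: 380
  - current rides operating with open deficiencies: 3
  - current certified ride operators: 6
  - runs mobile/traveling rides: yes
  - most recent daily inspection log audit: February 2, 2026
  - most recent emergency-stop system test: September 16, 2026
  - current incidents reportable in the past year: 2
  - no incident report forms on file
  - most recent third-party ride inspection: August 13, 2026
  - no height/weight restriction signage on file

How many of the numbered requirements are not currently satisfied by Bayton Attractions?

1. condition 'runs water rides' holds; ride-specific liability coverage $400,000 < $475,000 → not met
2. condition 'runs mobile/traveling rides' holds; daily inspection checklist absent → not met
3. certified ride operators 6 < 7 → not met
4. emergency-stop system test 98 days ago vs limit 90 → not met
5. daily inspection log audit 324 days ago vs limit 365 → met
6. rides operating with open deficiencies 3 > 2 → not met
7. incident report forms absent → not met
8. third-party ride inspection 132 days ago vs limit 120 → not met
9. incidents reportable in the past year 2 > 1 → not met
10. height/weight restriction signage absent → not met
Not met: 9 of 10

9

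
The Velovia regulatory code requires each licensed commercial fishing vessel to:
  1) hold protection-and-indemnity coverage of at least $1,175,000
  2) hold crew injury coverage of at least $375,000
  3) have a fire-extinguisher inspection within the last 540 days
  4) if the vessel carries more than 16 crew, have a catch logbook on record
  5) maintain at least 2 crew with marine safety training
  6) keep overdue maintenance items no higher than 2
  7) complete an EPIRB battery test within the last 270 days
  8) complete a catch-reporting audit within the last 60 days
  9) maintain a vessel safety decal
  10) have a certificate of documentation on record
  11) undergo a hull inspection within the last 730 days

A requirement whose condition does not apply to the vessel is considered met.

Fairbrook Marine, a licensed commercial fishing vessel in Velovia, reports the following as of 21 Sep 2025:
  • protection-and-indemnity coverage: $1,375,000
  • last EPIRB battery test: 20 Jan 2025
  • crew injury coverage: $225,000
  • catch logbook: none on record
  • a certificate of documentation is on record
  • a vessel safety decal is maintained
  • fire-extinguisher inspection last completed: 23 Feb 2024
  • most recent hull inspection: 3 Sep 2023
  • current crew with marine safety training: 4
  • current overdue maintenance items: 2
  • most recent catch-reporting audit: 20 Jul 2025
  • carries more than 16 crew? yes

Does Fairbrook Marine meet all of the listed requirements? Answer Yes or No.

1. protection-and-indemnity coverage $1,375,000 ≥ $1,175,000 → met
2. crew injury coverage $225,000 < $375,000 → not met
3. fire-extinguisher inspection 576 days ago vs limit 540 → not met
4. condition 'carries more than 16 crew' holds; catch logbook absent → not met
5. crew with marine safety training 4 ≥ 2 → met
6. overdue maintenance items 2 ≤ 2 → met
7. EPIRB battery test 244 days ago vs limit 270 → met
8. catch-reporting audit 63 days ago vs limit 60 → not met
9. vessel safety decal present → met
10. certificate of documentation present → met
11. hull inspection 749 days ago vs limit 730 → not met
Not met: 2, 3, 4, 8, 11

No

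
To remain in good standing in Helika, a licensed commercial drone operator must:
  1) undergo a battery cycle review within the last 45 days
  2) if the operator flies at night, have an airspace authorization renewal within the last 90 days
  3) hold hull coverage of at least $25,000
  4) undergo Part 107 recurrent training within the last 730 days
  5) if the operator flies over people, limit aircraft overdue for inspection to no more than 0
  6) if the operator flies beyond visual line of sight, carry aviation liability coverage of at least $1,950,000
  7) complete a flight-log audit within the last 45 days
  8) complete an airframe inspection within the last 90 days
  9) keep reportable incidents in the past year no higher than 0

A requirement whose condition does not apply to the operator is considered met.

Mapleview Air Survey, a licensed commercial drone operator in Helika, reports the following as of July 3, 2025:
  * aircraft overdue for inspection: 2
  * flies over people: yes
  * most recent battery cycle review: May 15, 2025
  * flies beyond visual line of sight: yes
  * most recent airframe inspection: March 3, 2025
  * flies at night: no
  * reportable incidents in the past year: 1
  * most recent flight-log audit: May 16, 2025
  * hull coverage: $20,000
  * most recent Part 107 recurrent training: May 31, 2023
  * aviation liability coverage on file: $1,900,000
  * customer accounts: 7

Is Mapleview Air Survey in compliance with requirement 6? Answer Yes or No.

6. condition 'flies beyond visual line of sight' holds; aviation liability coverage $1,900,000 < $1,950,000 → not met

No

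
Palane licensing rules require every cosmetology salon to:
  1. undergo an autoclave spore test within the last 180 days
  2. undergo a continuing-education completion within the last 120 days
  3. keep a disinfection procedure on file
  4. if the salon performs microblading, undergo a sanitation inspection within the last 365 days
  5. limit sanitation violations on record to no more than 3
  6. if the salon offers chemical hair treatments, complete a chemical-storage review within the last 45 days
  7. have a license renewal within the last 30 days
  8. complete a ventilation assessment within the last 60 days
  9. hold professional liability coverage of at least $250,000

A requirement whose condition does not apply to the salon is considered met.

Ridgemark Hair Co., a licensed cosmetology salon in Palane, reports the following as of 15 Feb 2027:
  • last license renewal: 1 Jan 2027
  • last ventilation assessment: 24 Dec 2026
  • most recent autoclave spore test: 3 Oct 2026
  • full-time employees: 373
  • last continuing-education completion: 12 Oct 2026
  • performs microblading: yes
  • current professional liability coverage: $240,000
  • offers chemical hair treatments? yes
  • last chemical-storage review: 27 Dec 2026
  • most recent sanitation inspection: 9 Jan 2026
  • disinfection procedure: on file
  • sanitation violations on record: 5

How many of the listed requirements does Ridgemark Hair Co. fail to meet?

1. autoclave spore test 135 days ago vs limit 180 → met
2. continuing-education completion 126 days ago vs limit 120 → not met
3. disinfection procedure present → met
4. condition 'performs microblading' holds; sanitation inspection 402 days ago vs limit 365 → not met
5. sanitation violations on record 5 > 3 → not met
6. condition 'offers chemical hair treatments' holds; chemical-storage review 50 days ago vs limit 45 → not met
7. license renewal 45 days ago vs limit 30 → not met
8. ventilation assessment 53 days ago vs limit 60 → met
9. professional liability coverage $240,000 < $250,000 → not met
Not met: 6 of 9

6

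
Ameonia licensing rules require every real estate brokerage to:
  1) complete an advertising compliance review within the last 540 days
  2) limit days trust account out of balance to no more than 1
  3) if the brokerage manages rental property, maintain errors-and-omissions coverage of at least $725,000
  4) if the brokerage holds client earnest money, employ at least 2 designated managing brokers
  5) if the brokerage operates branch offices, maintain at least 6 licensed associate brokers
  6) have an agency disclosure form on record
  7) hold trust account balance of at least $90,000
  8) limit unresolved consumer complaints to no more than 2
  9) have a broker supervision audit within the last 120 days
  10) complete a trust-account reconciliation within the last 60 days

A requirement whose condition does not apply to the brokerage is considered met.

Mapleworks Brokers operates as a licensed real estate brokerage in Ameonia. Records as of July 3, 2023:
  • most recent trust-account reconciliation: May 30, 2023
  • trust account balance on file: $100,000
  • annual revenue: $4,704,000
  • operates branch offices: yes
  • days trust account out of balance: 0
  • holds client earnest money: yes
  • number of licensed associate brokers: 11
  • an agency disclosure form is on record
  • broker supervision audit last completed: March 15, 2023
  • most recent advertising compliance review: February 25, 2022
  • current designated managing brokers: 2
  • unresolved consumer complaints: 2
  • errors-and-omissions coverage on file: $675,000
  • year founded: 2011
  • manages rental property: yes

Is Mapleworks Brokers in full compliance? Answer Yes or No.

No

1. advertising compliance review 493 days ago vs limit 540 → met
2. days trust account out of balance 0 ≤ 1 → met
3. condition 'manages rental property' holds; errors-and-omissions coverage $675,000 < $725,000 → not met
4. condition 'holds client earnest money' holds; designated managing brokers 2 ≥ 2 → met
5. condition 'operates branch offices' holds; licensed associate brokers 11 ≥ 6 → met
6. agency disclosure form present → met
7. trust account balance $100,000 ≥ $90,000 → met
8. unresolved consumer complaints 2 ≤ 2 → met
9. broker supervision audit 110 days ago vs limit 120 → met
10. trust-account reconciliation 34 days ago vs limit 60 → met
Not met: 3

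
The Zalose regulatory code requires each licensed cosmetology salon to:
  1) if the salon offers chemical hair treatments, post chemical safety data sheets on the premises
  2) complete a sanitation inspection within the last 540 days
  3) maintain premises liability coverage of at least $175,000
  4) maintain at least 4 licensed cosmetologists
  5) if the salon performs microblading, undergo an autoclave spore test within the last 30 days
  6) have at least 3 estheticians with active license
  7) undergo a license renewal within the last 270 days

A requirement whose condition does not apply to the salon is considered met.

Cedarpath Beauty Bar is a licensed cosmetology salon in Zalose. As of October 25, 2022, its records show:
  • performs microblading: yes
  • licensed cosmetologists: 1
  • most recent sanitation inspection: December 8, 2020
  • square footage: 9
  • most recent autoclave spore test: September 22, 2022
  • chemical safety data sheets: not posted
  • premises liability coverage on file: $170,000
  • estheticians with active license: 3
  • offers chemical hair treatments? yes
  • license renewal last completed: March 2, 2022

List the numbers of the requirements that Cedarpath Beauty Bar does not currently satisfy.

1. condition 'offers chemical hair treatments' holds; chemical safety data sheets absent → not met
2. sanitation inspection 686 days ago vs limit 540 → not met
3. premises liability coverage $170,000 < $175,000 → not met
4. licensed cosmetologists 1 < 4 → not met
5. condition 'performs microblading' holds; autoclave spore test 33 days ago vs limit 30 → not met
6. estheticians with active license 3 ≥ 3 → met
7. license renewal 237 days ago vs limit 270 → met
Not met: 1, 2, 3, 4, 5

1, 2, 3, 4, 5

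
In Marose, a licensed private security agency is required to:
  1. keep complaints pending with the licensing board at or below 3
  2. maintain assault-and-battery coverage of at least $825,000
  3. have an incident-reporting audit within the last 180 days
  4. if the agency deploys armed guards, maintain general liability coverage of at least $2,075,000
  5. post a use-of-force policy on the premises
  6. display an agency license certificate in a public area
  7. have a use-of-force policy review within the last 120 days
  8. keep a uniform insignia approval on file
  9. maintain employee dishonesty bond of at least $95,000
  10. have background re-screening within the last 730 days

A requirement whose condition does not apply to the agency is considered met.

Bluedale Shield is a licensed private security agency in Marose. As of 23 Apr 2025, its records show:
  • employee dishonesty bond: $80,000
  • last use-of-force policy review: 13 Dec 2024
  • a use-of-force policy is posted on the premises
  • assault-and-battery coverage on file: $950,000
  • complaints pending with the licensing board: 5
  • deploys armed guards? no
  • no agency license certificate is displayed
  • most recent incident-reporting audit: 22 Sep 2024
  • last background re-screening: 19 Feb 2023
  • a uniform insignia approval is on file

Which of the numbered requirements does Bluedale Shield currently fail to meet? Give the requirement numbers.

1, 3, 6, 7, 9, 10

1. complaints pending with the licensing board 5 > 3 → not met
2. assault-and-battery coverage $950,000 ≥ $825,000 → met
3. incident-reporting audit 213 days ago vs limit 180 → not met
4. condition 'deploys armed guards' does not hold → requirement n/a → met
5. use-of-force policy present → met
6. agency license certificate absent → not met
7. use-of-force policy review 131 days ago vs limit 120 → not met
8. uniform insignia approval present → met
9. employee dishonesty bond $80,000 < $95,000 → not met
10. background re-screening 794 days ago vs limit 730 → not met
Not met: 1, 3, 6, 7, 9, 10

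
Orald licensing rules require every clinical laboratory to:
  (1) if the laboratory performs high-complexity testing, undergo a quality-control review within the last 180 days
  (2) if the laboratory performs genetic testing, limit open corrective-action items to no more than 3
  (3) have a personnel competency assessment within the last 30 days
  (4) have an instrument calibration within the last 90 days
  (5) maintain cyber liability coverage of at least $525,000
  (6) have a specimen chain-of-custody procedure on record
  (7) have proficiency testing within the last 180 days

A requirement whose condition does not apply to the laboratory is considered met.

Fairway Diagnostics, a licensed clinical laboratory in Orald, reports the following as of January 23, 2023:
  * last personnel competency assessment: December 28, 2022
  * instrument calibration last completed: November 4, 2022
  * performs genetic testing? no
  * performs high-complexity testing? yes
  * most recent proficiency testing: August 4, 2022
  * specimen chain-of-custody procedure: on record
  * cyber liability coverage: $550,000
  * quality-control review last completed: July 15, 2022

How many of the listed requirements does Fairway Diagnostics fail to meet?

1. condition 'performs high-complexity testing' holds; quality-control review 192 days ago vs limit 180 → not met
2. condition 'performs genetic testing' does not hold → requirement n/a → met
3. personnel competency assessment 26 days ago vs limit 30 → met
4. instrument calibration 80 days ago vs limit 90 → met
5. cyber liability coverage $550,000 ≥ $525,000 → met
6. specimen chain-of-custody procedure present → met
7. proficiency testing 172 days ago vs limit 180 → met
Not met: 1 of 7

1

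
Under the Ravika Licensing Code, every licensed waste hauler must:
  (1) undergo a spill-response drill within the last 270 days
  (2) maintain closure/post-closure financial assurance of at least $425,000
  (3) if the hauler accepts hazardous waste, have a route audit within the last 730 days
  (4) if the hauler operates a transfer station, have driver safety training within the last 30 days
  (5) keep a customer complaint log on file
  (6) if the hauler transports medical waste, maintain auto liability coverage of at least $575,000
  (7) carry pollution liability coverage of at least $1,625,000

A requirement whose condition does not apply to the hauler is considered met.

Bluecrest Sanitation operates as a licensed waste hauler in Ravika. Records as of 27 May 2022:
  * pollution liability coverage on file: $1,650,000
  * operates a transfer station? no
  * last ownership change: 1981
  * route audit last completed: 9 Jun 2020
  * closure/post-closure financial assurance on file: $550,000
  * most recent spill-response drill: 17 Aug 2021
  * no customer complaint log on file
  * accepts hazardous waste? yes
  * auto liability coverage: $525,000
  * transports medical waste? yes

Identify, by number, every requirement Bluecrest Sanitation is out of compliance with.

1. spill-response drill 283 days ago vs limit 270 → not met
2. closure/post-closure financial assurance $550,000 ≥ $425,000 → met
3. condition 'accepts hazardous waste' holds; route audit 717 days ago vs limit 730 → met
4. condition 'operates a transfer station' does not hold → requirement n/a → met
5. customer complaint log absent → not met
6. condition 'transports medical waste' holds; auto liability coverage $525,000 < $575,000 → not met
7. pollution liability coverage $1,650,000 ≥ $1,625,000 → met
Not met: 1, 5, 6

1, 5, 6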